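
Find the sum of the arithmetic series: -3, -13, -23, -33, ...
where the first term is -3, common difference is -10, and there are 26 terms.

Sₙ = n/2 × (first + last)
Last term = a + (n-1)d = -3 + (26-1)×(-10) = -253
S_26 = 26/2 × (-3 + (-253))
S_26 = 26/2 × (-256) = -3328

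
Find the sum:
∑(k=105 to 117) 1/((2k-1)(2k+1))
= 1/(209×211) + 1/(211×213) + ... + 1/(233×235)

Partial fractions: 1/((2k-1)(2k+1)) = (1/2)[1/(2k-1) - 1/(2k+1)]
The series telescopes:
= (1/2)[1/209 - 1/235]
= 13/49115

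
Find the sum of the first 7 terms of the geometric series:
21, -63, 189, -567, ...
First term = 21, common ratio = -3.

Sₙ = a(1 - rⁿ) / (1 - r)
S_7 = 21(1 - (-3)^7) / (1 - (-3))
S_7 = 21(1 - (-2187)) / (4)
S_7 = 11487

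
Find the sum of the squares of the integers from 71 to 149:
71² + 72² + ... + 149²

Use ∑_{k=1}^{n} k² = n(n+1)(2n+1)/6, then subtract the first 70 terms.
∑_{k=1}^{149} k² = 149×150×299/6 = 1113775
∑_{k=1}^{70} k² = 70×71×141/6 = 116795
∑_{k=71}^{149} k² = 1113775 - 116795 = 996980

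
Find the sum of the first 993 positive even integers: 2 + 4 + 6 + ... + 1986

Sum of first n even numbers = n(n+1)
= 993×994
= 987042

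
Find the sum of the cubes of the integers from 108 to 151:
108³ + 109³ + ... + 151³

Use ∑_{k=1}^{n} k³ = [n(n+1)/2]², then subtract the first 107 terms.
∑_{k=1}^{151} k³ = [151×152/2]² = 11476² = 131698576
∑_{k=1}^{107} k³ = [107×108/2]² = 5778² = 33385284
∑_{k=108}^{151} k³ = 131698576 - 33385284 = 98313292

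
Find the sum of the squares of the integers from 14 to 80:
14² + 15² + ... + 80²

Use ∑_{k=1}^{n} k² = n(n+1)(2n+1)/6, then subtract the first 13 terms.
∑_{k=1}^{80} k² = 80×81×161/6 = 173880
∑_{k=1}^{13} k² = 13×14×27/6 = 819
∑_{k=14}^{80} k² = 173880 - 819 = 173061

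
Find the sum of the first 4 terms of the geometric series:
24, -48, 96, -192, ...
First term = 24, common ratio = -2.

Sₙ = a(1 - rⁿ) / (1 - r)
S_4 = 24(1 - (-2)^4) / (1 - (-2))
S_4 = 24(1 - 16) / (3)
S_4 = -120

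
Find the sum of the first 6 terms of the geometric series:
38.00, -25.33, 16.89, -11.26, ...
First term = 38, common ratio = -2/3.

Sₙ = a(1 - rⁿ) / (1 - r)
S_6 = 38(1 - (-2/3)^6) / (1 - (-2/3))
S_6 = 38(1 - (64/729)) / (5/3)
S_6 = 5054/243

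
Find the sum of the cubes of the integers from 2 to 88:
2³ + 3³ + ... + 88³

Use ∑_{k=1}^{n} k³ = [n(n+1)/2]², then subtract the first 1 terms.
∑_{k=1}^{88} k³ = [88×89/2]² = 3916² = 15335056
∑_{k=1}^{1} k³ = [1×2/2]² = 1² = 1
∑_{k=2}^{88} k³ = 15335056 - 1 = 15335055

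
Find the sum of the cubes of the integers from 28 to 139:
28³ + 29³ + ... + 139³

Use ∑_{k=1}^{n} k³ = [n(n+1)/2]², then subtract the first 27 terms.
∑_{k=1}^{139} k³ = [139×140/2]² = 9730² = 94672900
∑_{k=1}^{27} k³ = [27×28/2]² = 378² = 142884
∑_{k=28}^{139} k³ = 94672900 - 142884 = 94530016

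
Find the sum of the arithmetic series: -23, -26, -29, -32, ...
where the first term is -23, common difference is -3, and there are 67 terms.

Sₙ = n/2 × (first + last)
Last term = a + (n-1)d = -23 + (67-1)×(-3) = -221
S_67 = 67/2 × (-23 + (-221))
S_67 = 67/2 × (-244) = -8174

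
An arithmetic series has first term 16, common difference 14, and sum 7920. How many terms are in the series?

Using S = n/2 × [2a + (n-1)d]
7920 = n/2 × [2(16) + (n-1)(14)]
7920 = n/2 × [32 + 14n - 14]
15840 = n × [18 + 14n]
14n² + (18)n - 15840 = 0
Discriminant: Δ = (18)² - 4(14)(-15840) = 324 + 887040 = 887364
√Δ = 942
n = [-(18) + √Δ] / (2·14) = (-18 + 942) / 28 = 924 / 28 = 33
(The negative root is discarded since n must be a positive integer.)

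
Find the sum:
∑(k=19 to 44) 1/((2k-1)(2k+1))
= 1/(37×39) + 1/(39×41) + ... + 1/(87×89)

Partial fractions: 1/((2k-1)(2k+1)) = (1/2)[1/(2k-1) - 1/(2k+1)]
The series telescopes:
= (1/2)[1/37 - 1/89]
= 26/3293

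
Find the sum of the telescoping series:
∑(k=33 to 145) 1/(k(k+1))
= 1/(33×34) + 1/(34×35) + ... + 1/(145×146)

Partial fractions: 1/(k(k+1)) = 1/k - 1/(k+1)
The series telescopes:
= (1/33 - 1/34) + (1/34 - 1/35) + ... + (1/145 - 1/146)
= 1/33 - 1/146
= 113/4818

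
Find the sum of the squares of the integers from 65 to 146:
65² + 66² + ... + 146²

Use ∑_{k=1}^{n} k² = n(n+1)(2n+1)/6, then subtract the first 64 terms.
∑_{k=1}^{146} k² = 146×147×293/6 = 1048061
∑_{k=1}^{64} k² = 64×65×129/6 = 89440
∑_{k=65}^{146} k² = 1048061 - 89440 = 958621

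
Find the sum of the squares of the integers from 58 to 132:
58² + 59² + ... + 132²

Use ∑_{k=1}^{n} k² = n(n+1)(2n+1)/6, then subtract the first 57 terms.
∑_{k=1}^{132} k² = 132×133×265/6 = 775390
∑_{k=1}^{57} k² = 57×58×115/6 = 63365
∑_{k=58}^{132} k² = 775390 - 63365 = 712025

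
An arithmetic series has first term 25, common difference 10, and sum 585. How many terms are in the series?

Using S = n/2 × [2a + (n-1)d]
585 = n/2 × [2(25) + (n-1)(10)]
585 = n/2 × [50 + 10n - 10]
1170 = n × [40 + 10n]
10n² + (40)n - 1170 = 0
Discriminant: Δ = (40)² - 4(10)(-1170) = 1600 + 46800 = 48400
√Δ = 220
n = [-(40) + √Δ] / (2·10) = (-40 + 220) / 20 = 180 / 20 = 9
(The negative root is discarded since n must be a positive integer.)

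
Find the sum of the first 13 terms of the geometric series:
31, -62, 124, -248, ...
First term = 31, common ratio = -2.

Sₙ = a(1 - rⁿ) / (1 - r)
S_13 = 31(1 - (-2)^13) / (1 - (-2))
S_13 = 31(1 - (-8192)) / (3)
S_13 = 84661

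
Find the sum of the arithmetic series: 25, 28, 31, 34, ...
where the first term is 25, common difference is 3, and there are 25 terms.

Sₙ = n/2 × (first + last)
Last term = a + (n-1)d = 25 + (25-1)×3 = 97
S_25 = 25/2 × (25 + 97)
S_25 = 25/2 × 122 = 1525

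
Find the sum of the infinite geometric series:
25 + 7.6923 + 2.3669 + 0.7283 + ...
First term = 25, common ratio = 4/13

For |r| < 1, S = a / (1 - r)
S = 25 / (1 - (4/13))
S = 25 / (9/13)
S = 325/9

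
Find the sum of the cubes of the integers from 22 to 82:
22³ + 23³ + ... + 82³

Use ∑_{k=1}^{n} k³ = [n(n+1)/2]², then subtract the first 21 terms.
∑_{k=1}^{82} k³ = [82×83/2]² = 3403² = 11580409
∑_{k=1}^{21} k³ = [21×22/2]² = 231² = 53361
∑_{k=22}^{82} k³ = 11580409 - 53361 = 11527048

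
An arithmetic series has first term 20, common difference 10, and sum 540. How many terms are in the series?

Using S = n/2 × [2a + (n-1)d]
540 = n/2 × [2(20) + (n-1)(10)]
540 = n/2 × [40 + 10n - 10]
1080 = n × [30 + 10n]
10n² + (30)n - 1080 = 0
Discriminant: Δ = (30)² - 4(10)(-1080) = 900 + 43200 = 44100
√Δ = 210
n = [-(30) + √Δ] / (2·10) = (-30 + 210) / 20 = 180 / 20 = 9
(The negative root is discarded since n must be a positive integer.)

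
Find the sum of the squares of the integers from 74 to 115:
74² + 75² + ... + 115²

Use ∑_{k=1}^{n} k² = n(n+1)(2n+1)/6, then subtract the first 73 terms.
∑_{k=1}^{115} k² = 115×116×231/6 = 513590
∑_{k=1}^{73} k² = 73×74×147/6 = 132349
∑_{k=74}^{115} k² = 513590 - 132349 = 381241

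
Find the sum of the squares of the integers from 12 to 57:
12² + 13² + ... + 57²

Use ∑_{k=1}^{n} k² = n(n+1)(2n+1)/6, then subtract the first 11 terms.
∑_{k=1}^{57} k² = 57×58×115/6 = 63365
∑_{k=1}^{11} k² = 11×12×23/6 = 506
∑_{k=12}^{57} k² = 63365 - 506 = 62859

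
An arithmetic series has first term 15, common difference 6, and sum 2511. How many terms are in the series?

Using S = n/2 × [2a + (n-1)d]
2511 = n/2 × [2(15) + (n-1)(6)]
2511 = n/2 × [30 + 6n - 6]
5022 = n × [24 + 6n]
6n² + (24)n - 5022 = 0
Discriminant: Δ = (24)² - 4(6)(-5022) = 576 + 120528 = 121104
√Δ = 348
n = [-(24) + √Δ] / (2·6) = (-24 + 348) / 12 = 324 / 12 = 27
(The negative root is discarded since n must be a positive integer.)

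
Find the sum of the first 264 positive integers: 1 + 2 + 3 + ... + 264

Formula: ∑k = n(n+1)/2
= 264×265/2
= 69960/2
= 34980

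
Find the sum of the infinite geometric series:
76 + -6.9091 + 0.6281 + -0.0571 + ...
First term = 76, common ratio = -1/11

For |r| < 1, S = a / (1 - r)
S = 76 / (1 - (-1/11))
S = 76 / (12/11)
S = 209/3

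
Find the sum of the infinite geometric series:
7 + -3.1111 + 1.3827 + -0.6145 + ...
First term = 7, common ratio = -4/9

For |r| < 1, S = a / (1 - r)
S = 7 / (1 - (-4/9))
S = 7 / (13/9)
S = 63/13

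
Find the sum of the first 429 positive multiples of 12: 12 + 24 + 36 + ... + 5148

Factor out 12: = 12(1 + 2 + ... + 429) = 12 × n(n+1)/2
= 12 × 429×430/2
= 12 × 92235
= 1106820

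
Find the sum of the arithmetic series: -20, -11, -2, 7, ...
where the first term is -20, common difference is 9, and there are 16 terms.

Sₙ = n/2 × (first + last)
Last term = a + (n-1)d = -20 + (16-1)×9 = 115
S_16 = 16/2 × (-20 + 115)
S_16 = 16/2 × 95 = 760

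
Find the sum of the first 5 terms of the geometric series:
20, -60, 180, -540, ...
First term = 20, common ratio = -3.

Sₙ = a(1 - rⁿ) / (1 - r)
S_5 = 20(1 - (-3)^5) / (1 - (-3))
S_5 = 20(1 - (-243)) / (4)
S_5 = 1220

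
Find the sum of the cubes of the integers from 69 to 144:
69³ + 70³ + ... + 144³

Use ∑_{k=1}^{n} k³ = [n(n+1)/2]², then subtract the first 68 terms.
∑_{k=1}^{144} k³ = [144×145/2]² = 10440² = 108993600
∑_{k=1}^{68} k³ = [68×69/2]² = 2346² = 5503716
∑_{k=69}^{144} k³ = 108993600 - 5503716 = 103489884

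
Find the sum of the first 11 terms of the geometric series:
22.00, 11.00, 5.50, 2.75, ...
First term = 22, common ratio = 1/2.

Sₙ = a(1 - rⁿ) / (1 - r)
S_11 = 22(1 - (1/2)^11) / (1 - (1/2))
S_11 = 22(1 - (1/2048)) / (1/2)
S_11 = 22517/512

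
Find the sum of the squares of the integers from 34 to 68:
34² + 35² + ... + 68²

Use ∑_{k=1}^{n} k² = n(n+1)(2n+1)/6, then subtract the first 33 terms.
∑_{k=1}^{68} k² = 68×69×137/6 = 107134
∑_{k=1}^{33} k² = 33×34×67/6 = 12529
∑_{k=34}^{68} k² = 107134 - 12529 = 94605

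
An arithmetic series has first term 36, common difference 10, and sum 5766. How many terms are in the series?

Using S = n/2 × [2a + (n-1)d]
5766 = n/2 × [2(36) + (n-1)(10)]
5766 = n/2 × [72 + 10n - 10]
11532 = n × [62 + 10n]
10n² + (62)n - 11532 = 0
Discriminant: Δ = (62)² - 4(10)(-11532) = 3844 + 461280 = 465124
√Δ = 682
n = [-(62) + √Δ] / (2·10) = (-62 + 682) / 20 = 620 / 20 = 31
(The negative root is discarded since n must be a positive integer.)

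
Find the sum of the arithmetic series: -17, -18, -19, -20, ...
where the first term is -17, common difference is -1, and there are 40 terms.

Sₙ = n/2 × (first + last)
Last term = a + (n-1)d = -17 + (40-1)×(-1) = -56
S_40 = 40/2 × (-17 + (-56))
S_40 = 40/2 × (-73) = -1460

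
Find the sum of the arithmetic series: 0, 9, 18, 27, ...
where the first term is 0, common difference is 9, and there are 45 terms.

Sₙ = n/2 × (first + last)
Last term = a + (n-1)d = 0 + (45-1)×9 = 396
S_45 = 45/2 × (0 + 396)
S_45 = 45/2 × 396 = 8910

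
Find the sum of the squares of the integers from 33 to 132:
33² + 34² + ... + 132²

Use ∑_{k=1}^{n} k² = n(n+1)(2n+1)/6, then subtract the first 32 terms.
∑_{k=1}^{132} k² = 132×133×265/6 = 775390
∑_{k=1}^{32} k² = 32×33×65/6 = 11440
∑_{k=33}^{132} k² = 775390 - 11440 = 763950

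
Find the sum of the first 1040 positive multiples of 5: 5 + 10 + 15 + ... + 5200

Factor out 5: = 5(1 + 2 + ... + 1040) = 5 × n(n+1)/2
= 5 × 1040×1041/2
= 5 × 541320
= 2706600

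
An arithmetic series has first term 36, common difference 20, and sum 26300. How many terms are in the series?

Using S = n/2 × [2a + (n-1)d]
26300 = n/2 × [2(36) + (n-1)(20)]
26300 = n/2 × [72 + 20n - 20]
52600 = n × [52 + 20n]
20n² + (52)n - 52600 = 0
Discriminant: Δ = (52)² - 4(20)(-52600) = 2704 + 4208000 = 4210704
√Δ = 2052
n = [-(52) + √Δ] / (2·20) = (-52 + 2052) / 40 = 2000 / 40 = 50
(The negative root is discarded since n must be a positive integer.)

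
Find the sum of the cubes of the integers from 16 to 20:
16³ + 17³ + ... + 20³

Use ∑_{k=1}^{n} k³ = [n(n+1)/2]², then subtract the first 15 terms.
∑_{k=1}^{20} k³ = [20×21/2]² = 210² = 44100
∑_{k=1}^{15} k³ = [15×16/2]² = 120² = 14400
∑_{k=16}^{20} k³ = 44100 - 14400 = 29700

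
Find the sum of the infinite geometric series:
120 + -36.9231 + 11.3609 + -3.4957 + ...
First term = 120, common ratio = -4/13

For |r| < 1, S = a / (1 - r)
S = 120 / (1 - (-4/13))
S = 120 / (17/13)
S = 1560/17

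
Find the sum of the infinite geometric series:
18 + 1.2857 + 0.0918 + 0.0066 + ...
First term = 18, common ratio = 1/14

For |r| < 1, S = a / (1 - r)
S = 18 / (1 - (1/14))
S = 18 / (13/14)
S = 252/13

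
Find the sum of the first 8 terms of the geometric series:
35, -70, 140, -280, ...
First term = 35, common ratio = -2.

Sₙ = a(1 - rⁿ) / (1 - r)
S_8 = 35(1 - (-2)^8) / (1 - (-2))
S_8 = 35(1 - 256) / (3)
S_8 = -2975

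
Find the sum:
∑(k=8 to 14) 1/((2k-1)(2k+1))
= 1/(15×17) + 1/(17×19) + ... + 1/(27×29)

Partial fractions: 1/((2k-1)(2k+1)) = (1/2)[1/(2k-1) - 1/(2k+1)]
The series telescopes:
= (1/2)[1/15 - 1/29]
= 7/435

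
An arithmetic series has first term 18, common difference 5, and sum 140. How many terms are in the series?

Using S = n/2 × [2a + (n-1)d]
140 = n/2 × [2(18) + (n-1)(5)]
140 = n/2 × [36 + 5n - 5]
280 = n × [31 + 5n]
5n² + (31)n - 280 = 0
Discriminant: Δ = (31)² - 4(5)(-280) = 961 + 5600 = 6561
√Δ = 81
n = [-(31) + √Δ] / (2·5) = (-31 + 81) / 10 = 50 / 10 = 5
(The negative root is discarded since n must be a positive integer.)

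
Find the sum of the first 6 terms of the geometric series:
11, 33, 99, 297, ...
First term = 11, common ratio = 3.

Sₙ = a(1 - rⁿ) / (1 - r)
S_6 = 11(1 - 3^6) / (1 - 3)
S_6 = 11(1 - 729) / (-2)
S_6 = 4004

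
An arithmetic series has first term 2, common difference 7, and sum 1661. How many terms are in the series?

Using S = n/2 × [2a + (n-1)d]
1661 = n/2 × [2(2) + (n-1)(7)]
1661 = n/2 × [4 + 7n - 7]
3322 = n × [-3 + 7n]
7n² + (-3)n - 3322 = 0
Discriminant: Δ = (-3)² - 4(7)(-3322) = 9 + 93016 = 93025
√Δ = 305
n = [-(-3) + √Δ] / (2·7) = (3 + 305) / 14 = 308 / 14 = 22
(The negative root is discarded since n must be a positive integer.)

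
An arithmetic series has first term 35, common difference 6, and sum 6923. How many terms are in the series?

Using S = n/2 × [2a + (n-1)d]
6923 = n/2 × [2(35) + (n-1)(6)]
6923 = n/2 × [70 + 6n - 6]
13846 = n × [64 + 6n]
6n² + (64)n - 13846 = 0
Discriminant: Δ = (64)² - 4(6)(-13846) = 4096 + 332304 = 336400
√Δ = 580
n = [-(64) + √Δ] / (2·6) = (-64 + 580) / 12 = 516 / 12 = 43
(The negative root is discarded since n must be a positive integer.)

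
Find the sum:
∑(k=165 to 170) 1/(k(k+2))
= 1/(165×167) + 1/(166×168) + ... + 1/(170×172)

Partial fractions: 1/(k(k+2)) = (1/2)[1/k - 1/(k+2)]
Telescoping leaves the first two and last two terms:
= (1/2)[1/165 + 1/166 - 1/171 - 1/172]
= 56767/268531560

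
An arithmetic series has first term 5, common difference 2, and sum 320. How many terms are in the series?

Using S = n/2 × [2a + (n-1)d]
320 = n/2 × [2(5) + (n-1)(2)]
320 = n/2 × [10 + 2n - 2]
640 = n × [8 + 2n]
2n² + (8)n - 640 = 0
Discriminant: Δ = (8)² - 4(2)(-640) = 64 + 5120 = 5184
√Δ = 72
n = [-(8) + √Δ] / (2·2) = (-8 + 72) / 4 = 64 / 4 = 16
(The negative root is discarded since n must be a positive integer.)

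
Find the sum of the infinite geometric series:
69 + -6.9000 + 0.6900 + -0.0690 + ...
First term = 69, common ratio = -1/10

For |r| < 1, S = a / (1 - r)
S = 69 / (1 - (-1/10))
S = 69 / (11/10)
S = 690/11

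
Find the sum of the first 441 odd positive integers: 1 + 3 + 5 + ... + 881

Sum of first n odd numbers = n²
= 441²
= 194481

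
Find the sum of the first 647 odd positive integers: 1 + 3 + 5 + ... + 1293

Sum of first n odd numbers = n²
= 647²
= 418609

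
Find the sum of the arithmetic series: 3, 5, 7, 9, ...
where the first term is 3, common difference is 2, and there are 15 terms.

Sₙ = n/2 × (first + last)
Last term = a + (n-1)d = 3 + (15-1)×2 = 31
S_15 = 15/2 × (3 + 31)
S_15 = 15/2 × 34 = 255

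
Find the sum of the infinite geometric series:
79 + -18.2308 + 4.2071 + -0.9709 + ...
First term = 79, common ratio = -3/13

For |r| < 1, S = a / (1 - r)
S = 79 / (1 - (-3/13))
S = 79 / (16/13)
S = 1027/16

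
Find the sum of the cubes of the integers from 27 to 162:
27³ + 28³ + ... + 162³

Use ∑_{k=1}^{n} k³ = [n(n+1)/2]², then subtract the first 26 terms.
∑_{k=1}^{162} k³ = [162×163/2]² = 13203² = 174319209
∑_{k=1}^{26} k³ = [26×27/2]² = 351² = 123201
∑_{k=27}^{162} k³ = 174319209 - 123201 = 174196008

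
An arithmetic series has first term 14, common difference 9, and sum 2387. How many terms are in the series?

Using S = n/2 × [2a + (n-1)d]
2387 = n/2 × [2(14) + (n-1)(9)]
2387 = n/2 × [28 + 9n - 9]
4774 = n × [19 + 9n]
9n² + (19)n - 4774 = 0
Discriminant: Δ = (19)² - 4(9)(-4774) = 361 + 171864 = 172225
√Δ = 415
n = [-(19) + √Δ] / (2·9) = (-19 + 415) / 18 = 396 / 18 = 22
(The negative root is discarded since n must be a positive integer.)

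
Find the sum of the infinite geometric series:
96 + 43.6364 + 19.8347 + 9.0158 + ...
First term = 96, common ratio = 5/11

For |r| < 1, S = a / (1 - r)
S = 96 / (1 - (5/11))
S = 96 / (6/11)
S = 176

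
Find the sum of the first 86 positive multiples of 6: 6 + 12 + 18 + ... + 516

Factor out 6: = 6(1 + 2 + ... + 86) = 6 × n(n+1)/2
= 6 × 86×87/2
= 6 × 3741
= 22446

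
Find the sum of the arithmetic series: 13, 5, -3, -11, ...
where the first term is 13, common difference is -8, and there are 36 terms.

Sₙ = n/2 × (first + last)
Last term = a + (n-1)d = 13 + (36-1)×(-8) = -267
S_36 = 36/2 × (13 + (-267))
S_36 = 36/2 × (-254) = -4572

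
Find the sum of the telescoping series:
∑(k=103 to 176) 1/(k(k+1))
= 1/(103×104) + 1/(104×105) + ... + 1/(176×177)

Partial fractions: 1/(k(k+1)) = 1/k - 1/(k+1)
The series telescopes:
= (1/103 - 1/104) + (1/104 - 1/105) + ... + (1/176 - 1/177)
= 1/103 - 1/177
= 74/18231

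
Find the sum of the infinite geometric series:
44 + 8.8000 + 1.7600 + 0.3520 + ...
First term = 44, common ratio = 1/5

For |r| < 1, S = a / (1 - r)
S = 44 / (1 - (1/5))
S = 44 / (4/5)
S = 55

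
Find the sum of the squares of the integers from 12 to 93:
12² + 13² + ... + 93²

Use ∑_{k=1}^{n} k² = n(n+1)(2n+1)/6, then subtract the first 11 terms.
∑_{k=1}^{93} k² = 93×94×187/6 = 272459
∑_{k=1}^{11} k² = 11×12×23/6 = 506
∑_{k=12}^{93} k² = 272459 - 506 = 271953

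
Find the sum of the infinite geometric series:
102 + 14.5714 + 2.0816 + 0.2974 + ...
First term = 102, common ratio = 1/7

For |r| < 1, S = a / (1 - r)
S = 102 / (1 - (1/7))
S = 102 / (6/7)
S = 119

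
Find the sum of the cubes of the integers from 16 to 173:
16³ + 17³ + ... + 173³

Use ∑_{k=1}^{n} k³ = [n(n+1)/2]², then subtract the first 15 terms.
∑_{k=1}^{173} k³ = [173×174/2]² = 15051² = 226532601
∑_{k=1}^{15} k³ = [15×16/2]² = 120² = 14400
∑_{k=16}^{173} k³ = 226532601 - 14400 = 226518201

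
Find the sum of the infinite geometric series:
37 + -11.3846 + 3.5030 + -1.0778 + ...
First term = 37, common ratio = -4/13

For |r| < 1, S = a / (1 - r)
S = 37 / (1 - (-4/13))
S = 37 / (17/13)
S = 481/17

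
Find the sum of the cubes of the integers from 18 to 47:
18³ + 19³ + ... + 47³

Use ∑_{k=1}^{n} k³ = [n(n+1)/2]², then subtract the first 17 terms.
∑_{k=1}^{47} k³ = [47×48/2]² = 1128² = 1272384
∑_{k=1}^{17} k³ = [17×18/2]² = 153² = 23409
∑_{k=18}^{47} k³ = 1272384 - 23409 = 1248975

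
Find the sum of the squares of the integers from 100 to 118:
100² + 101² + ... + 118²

Use ∑_{k=1}^{n} k² = n(n+1)(2n+1)/6, then subtract the first 99 terms.
∑_{k=1}^{118} k² = 118×119×237/6 = 554659
∑_{k=1}^{99} k² = 99×100×199/6 = 328350
∑_{k=100}^{118} k² = 554659 - 328350 = 226309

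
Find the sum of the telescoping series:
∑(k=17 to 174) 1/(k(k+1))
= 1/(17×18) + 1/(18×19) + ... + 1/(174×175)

Partial fractions: 1/(k(k+1)) = 1/k - 1/(k+1)
The series telescopes:
= (1/17 - 1/18) + (1/18 - 1/19) + ... + (1/174 - 1/175)
= 1/17 - 1/175
= 158/2975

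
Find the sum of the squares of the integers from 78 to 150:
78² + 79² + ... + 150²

Use ∑_{k=1}^{n} k² = n(n+1)(2n+1)/6, then subtract the first 77 terms.
∑_{k=1}^{150} k² = 150×151×301/6 = 1136275
∑_{k=1}^{77} k² = 77×78×155/6 = 155155
∑_{k=78}^{150} k² = 1136275 - 155155 = 981120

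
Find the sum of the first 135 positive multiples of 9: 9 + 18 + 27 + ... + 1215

Factor out 9: = 9(1 + 2 + ... + 135) = 9 × n(n+1)/2
= 9 × 135×136/2
= 9 × 9180
= 82620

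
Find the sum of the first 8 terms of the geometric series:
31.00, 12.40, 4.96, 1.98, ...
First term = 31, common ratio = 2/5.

Sₙ = a(1 - rⁿ) / (1 - r)
S_8 = 31(1 - (2/5)^8) / (1 - (2/5))
S_8 = 31(1 - (256/390625)) / (3/5)
S_8 = 4033813/78125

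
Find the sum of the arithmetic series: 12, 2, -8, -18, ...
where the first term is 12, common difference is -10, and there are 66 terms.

Sₙ = n/2 × (first + last)
Last term = a + (n-1)d = 12 + (66-1)×(-10) = -638
S_66 = 66/2 × (12 + (-638))
S_66 = 66/2 × (-626) = -20658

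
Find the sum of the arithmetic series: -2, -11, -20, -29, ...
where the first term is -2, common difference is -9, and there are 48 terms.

Sₙ = n/2 × (first + last)
Last term = a + (n-1)d = -2 + (48-1)×(-9) = -425
S_48 = 48/2 × (-2 + (-425))
S_48 = 48/2 × (-427) = -10248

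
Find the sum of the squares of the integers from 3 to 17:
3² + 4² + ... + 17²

Use ∑_{k=1}^{n} k² = n(n+1)(2n+1)/6, then subtract the first 2 terms.
∑_{k=1}^{17} k² = 17×18×35/6 = 1785
∑_{k=1}^{2} k² = 2×3×5/6 = 5
∑_{k=3}^{17} k² = 1785 - 5 = 1780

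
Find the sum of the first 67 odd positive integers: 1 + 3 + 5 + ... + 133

Sum of first n odd numbers = n²
= 67²
= 4489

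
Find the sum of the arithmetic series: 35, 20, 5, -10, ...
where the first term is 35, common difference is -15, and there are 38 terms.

Sₙ = n/2 × (first + last)
Last term = a + (n-1)d = 35 + (38-1)×(-15) = -520
S_38 = 38/2 × (35 + (-520))
S_38 = 38/2 × (-485) = -9215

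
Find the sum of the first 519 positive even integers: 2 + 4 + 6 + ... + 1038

Sum of first n even numbers = n(n+1)
= 519×520
= 269880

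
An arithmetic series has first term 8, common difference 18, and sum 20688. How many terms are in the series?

Using S = n/2 × [2a + (n-1)d]
20688 = n/2 × [2(8) + (n-1)(18)]
20688 = n/2 × [16 + 18n - 18]
41376 = n × [-2 + 18n]
18n² + (-2)n - 41376 = 0
Discriminant: Δ = (-2)² - 4(18)(-41376) = 4 + 2979072 = 2979076
√Δ = 1726
n = [-(-2) + √Δ] / (2·18) = (2 + 1726) / 36 = 1728 / 36 = 48
(The negative root is discarded since n must be a positive integer.)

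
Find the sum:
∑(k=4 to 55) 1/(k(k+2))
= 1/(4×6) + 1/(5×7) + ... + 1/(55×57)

Partial fractions: 1/(k(k+2)) = (1/2)[1/k - 1/(k+2)]
Telescoping leaves the first two and last two terms:
= (1/2)[1/4 + 1/5 - 1/56 - 1/57]
= 6617/31920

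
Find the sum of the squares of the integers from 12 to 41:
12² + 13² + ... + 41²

Use ∑_{k=1}^{n} k² = n(n+1)(2n+1)/6, then subtract the first 11 terms.
∑_{k=1}^{41} k² = 41×42×83/6 = 23821
∑_{k=1}^{11} k² = 11×12×23/6 = 506
∑_{k=12}^{41} k² = 23821 - 506 = 23315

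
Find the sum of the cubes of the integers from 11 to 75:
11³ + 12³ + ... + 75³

Use ∑_{k=1}^{n} k³ = [n(n+1)/2]², then subtract the first 10 terms.
∑_{k=1}^{75} k³ = [75×76/2]² = 2850² = 8122500
∑_{k=1}^{10} k³ = [10×11/2]² = 55² = 3025
∑_{k=11}^{75} k³ = 8122500 - 3025 = 8119475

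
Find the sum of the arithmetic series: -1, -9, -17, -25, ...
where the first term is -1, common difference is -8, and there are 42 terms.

Sₙ = n/2 × (first + last)
Last term = a + (n-1)d = -1 + (42-1)×(-8) = -329
S_42 = 42/2 × (-1 + (-329))
S_42 = 42/2 × (-330) = -6930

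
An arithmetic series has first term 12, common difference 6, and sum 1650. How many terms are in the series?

Using S = n/2 × [2a + (n-1)d]
1650 = n/2 × [2(12) + (n-1)(6)]
1650 = n/2 × [24 + 6n - 6]
3300 = n × [18 + 6n]
6n² + (18)n - 3300 = 0
Discriminant: Δ = (18)² - 4(6)(-3300) = 324 + 79200 = 79524
√Δ = 282
n = [-(18) + √Δ] / (2·6) = (-18 + 282) / 12 = 264 / 12 = 22
(The negative root is discarded since n must be a positive integer.)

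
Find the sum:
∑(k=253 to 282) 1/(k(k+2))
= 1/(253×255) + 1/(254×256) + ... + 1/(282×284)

Partial fractions: 1/(k(k+2)) = (1/2)[1/k - 1/(k+2)]
Telescoping leaves the first two and last two terms:
= (1/2)[1/253 + 1/254 - 1/283 - 1/284]
= 2156025/5164865464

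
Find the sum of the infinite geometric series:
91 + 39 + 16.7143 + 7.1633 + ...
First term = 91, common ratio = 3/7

For |r| < 1, S = a / (1 - r)
S = 91 / (1 - (3/7))
S = 91 / (4/7)
S = 637/4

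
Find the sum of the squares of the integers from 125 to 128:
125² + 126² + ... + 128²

Use ∑_{k=1}^{n} k² = n(n+1)(2n+1)/6, then subtract the first 124 terms.
∑_{k=1}^{128} k² = 128×129×257/6 = 707264
∑_{k=1}^{124} k² = 124×125×249/6 = 643250
∑_{k=125}^{128} k² = 707264 - 643250 = 64014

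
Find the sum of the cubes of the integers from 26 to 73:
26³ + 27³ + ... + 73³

Use ∑_{k=1}^{n} k³ = [n(n+1)/2]², then subtract the first 25 terms.
∑_{k=1}^{73} k³ = [73×74/2]² = 2701² = 7295401
∑_{k=1}^{25} k³ = [25×26/2]² = 325² = 105625
∑_{k=26}^{73} k³ = 7295401 - 105625 = 7189776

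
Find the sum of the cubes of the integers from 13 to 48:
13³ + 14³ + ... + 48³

Use ∑_{k=1}^{n} k³ = [n(n+1)/2]², then subtract the first 12 terms.
∑_{k=1}^{48} k³ = [48×49/2]² = 1176² = 1382976
∑_{k=1}^{12} k³ = [12×13/2]² = 78² = 6084
∑_{k=13}^{48} k³ = 1382976 - 6084 = 1376892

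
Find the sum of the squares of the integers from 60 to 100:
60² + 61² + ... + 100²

Use ∑_{k=1}^{n} k² = n(n+1)(2n+1)/6, then subtract the first 59 terms.
∑_{k=1}^{100} k² = 100×101×201/6 = 338350
∑_{k=1}^{59} k² = 59×60×119/6 = 70210
∑_{k=60}^{100} k² = 338350 - 70210 = 268140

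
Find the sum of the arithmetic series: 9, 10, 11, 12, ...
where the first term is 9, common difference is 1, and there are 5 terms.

Sₙ = n/2 × (first + last)
Last term = a + (n-1)d = 9 + (5-1)×1 = 13
S_5 = 5/2 × (9 + 13)
S_5 = 5/2 × 22 = 55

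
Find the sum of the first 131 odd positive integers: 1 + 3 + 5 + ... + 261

Sum of first n odd numbers = n²
= 131²
= 17161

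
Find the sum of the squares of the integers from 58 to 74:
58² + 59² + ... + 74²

Use ∑_{k=1}^{n} k² = n(n+1)(2n+1)/6, then subtract the first 57 terms.
∑_{k=1}^{74} k² = 74×75×149/6 = 137825
∑_{k=1}^{57} k² = 57×58×115/6 = 63365
∑_{k=58}^{74} k² = 137825 - 63365 = 74460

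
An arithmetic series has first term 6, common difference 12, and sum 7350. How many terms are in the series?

Using S = n/2 × [2a + (n-1)d]
7350 = n/2 × [2(6) + (n-1)(12)]
7350 = n/2 × [12 + 12n - 12]
14700 = n × [0 + 12n]
12n² + (0)n - 14700 = 0
Discriminant: Δ = (0)² - 4(12)(-14700) = 0 + 705600 = 705600
√Δ = 840
n = [-(0) + √Δ] / (2·12) = (0 + 840) / 24 = 840 / 24 = 35
(The negative root is discarded since n must be a positive integer.)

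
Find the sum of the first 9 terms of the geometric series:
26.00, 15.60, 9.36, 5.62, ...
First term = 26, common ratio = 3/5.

Sₙ = a(1 - rⁿ) / (1 - r)
S_9 = 26(1 - (3/5)^9) / (1 - (3/5))
S_9 = 26(1 - (19683/1953125)) / (2/5)
S_9 = 25134746/390625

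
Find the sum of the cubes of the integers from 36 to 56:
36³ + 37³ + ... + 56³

Use ∑_{k=1}^{n} k³ = [n(n+1)/2]², then subtract the first 35 terms.
∑_{k=1}^{56} k³ = [56×57/2]² = 1596² = 2547216
∑_{k=1}^{35} k³ = [35×36/2]² = 630² = 396900
∑_{k=36}^{56} k³ = 2547216 - 396900 = 2150316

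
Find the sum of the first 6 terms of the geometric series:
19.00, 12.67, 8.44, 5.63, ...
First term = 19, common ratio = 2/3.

Sₙ = a(1 - rⁿ) / (1 - r)
S_6 = 19(1 - (2/3)^6) / (1 - (2/3))
S_6 = 19(1 - (64/729)) / (1/3)
S_6 = 12635/243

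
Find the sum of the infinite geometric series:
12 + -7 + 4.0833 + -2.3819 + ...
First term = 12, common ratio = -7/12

For |r| < 1, S = a / (1 - r)
S = 12 / (1 - (-7/12))
S = 12 / (19/12)
S = 144/19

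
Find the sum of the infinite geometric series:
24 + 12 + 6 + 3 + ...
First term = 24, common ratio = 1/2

For |r| < 1, S = a / (1 - r)
S = 24 / (1 - (1/2))
S = 24 / (1/2)
S = 48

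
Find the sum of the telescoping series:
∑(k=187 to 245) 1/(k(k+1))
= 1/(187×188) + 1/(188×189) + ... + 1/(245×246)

Partial fractions: 1/(k(k+1)) = 1/k - 1/(k+1)
The series telescopes:
= (1/187 - 1/188) + (1/188 - 1/189) + ... + (1/245 - 1/246)
= 1/187 - 1/246
= 59/46002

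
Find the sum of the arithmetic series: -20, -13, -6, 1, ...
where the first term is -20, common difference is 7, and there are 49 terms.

Sₙ = n/2 × (first + last)
Last term = a + (n-1)d = -20 + (49-1)×7 = 316
S_49 = 49/2 × (-20 + 316)
S_49 = 49/2 × 296 = 7252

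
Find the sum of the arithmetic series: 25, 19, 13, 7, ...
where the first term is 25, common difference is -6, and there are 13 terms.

Sₙ = n/2 × (first + last)
Last term = a + (n-1)d = 25 + (13-1)×(-6) = -47
S_13 = 13/2 × (25 + (-47))
S_13 = 13/2 × (-22) = -143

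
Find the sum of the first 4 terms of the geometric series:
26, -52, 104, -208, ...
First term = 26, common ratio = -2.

Sₙ = a(1 - rⁿ) / (1 - r)
S_4 = 26(1 - (-2)^4) / (1 - (-2))
S_4 = 26(1 - 16) / (3)
S_4 = -130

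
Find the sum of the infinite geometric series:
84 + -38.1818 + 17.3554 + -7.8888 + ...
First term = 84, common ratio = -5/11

For |r| < 1, S = a / (1 - r)
S = 84 / (1 - (-5/11))
S = 84 / (16/11)
S = 231/4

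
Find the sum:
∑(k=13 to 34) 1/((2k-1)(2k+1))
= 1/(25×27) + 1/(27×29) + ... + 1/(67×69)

Partial fractions: 1/((2k-1)(2k+1)) = (1/2)[1/(2k-1) - 1/(2k+1)]
The series telescopes:
= (1/2)[1/25 - 1/69]
= 22/1725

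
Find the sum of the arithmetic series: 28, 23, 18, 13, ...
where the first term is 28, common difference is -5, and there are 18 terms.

Sₙ = n/2 × (first + last)
Last term = a + (n-1)d = 28 + (18-1)×(-5) = -57
S_18 = 18/2 × (28 + (-57))
S_18 = 18/2 × (-29) = -261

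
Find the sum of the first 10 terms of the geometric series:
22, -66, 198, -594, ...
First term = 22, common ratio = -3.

Sₙ = a(1 - rⁿ) / (1 - r)
S_10 = 22(1 - (-3)^10) / (1 - (-3))
S_10 = 22(1 - 59049) / (4)
S_10 = -324764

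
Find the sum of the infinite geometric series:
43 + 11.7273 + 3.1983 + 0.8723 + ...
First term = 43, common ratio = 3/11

For |r| < 1, S = a / (1 - r)
S = 43 / (1 - (3/11))
S = 43 / (8/11)
S = 473/8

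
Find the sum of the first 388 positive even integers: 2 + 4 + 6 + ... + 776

Sum of first n even numbers = n(n+1)
= 388×389
= 150932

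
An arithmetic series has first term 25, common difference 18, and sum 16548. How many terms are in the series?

Using S = n/2 × [2a + (n-1)d]
16548 = n/2 × [2(25) + (n-1)(18)]
16548 = n/2 × [50 + 18n - 18]
33096 = n × [32 + 18n]
18n² + (32)n - 33096 = 0
Discriminant: Δ = (32)² - 4(18)(-33096) = 1024 + 2382912 = 2383936
√Δ = 1544
n = [-(32) + √Δ] / (2·18) = (-32 + 1544) / 36 = 1512 / 36 = 42
(The negative root is discarded since n must be a positive integer.)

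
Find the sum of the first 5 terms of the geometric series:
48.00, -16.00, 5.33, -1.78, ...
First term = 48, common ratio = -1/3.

Sₙ = a(1 - rⁿ) / (1 - r)
S_5 = 48(1 - (-1/3)^5) / (1 - (-1/3))
S_5 = 48(1 - (-1/243)) / (4/3)
S_5 = 976/27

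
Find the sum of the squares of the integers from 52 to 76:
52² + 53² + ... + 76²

Use ∑_{k=1}^{n} k² = n(n+1)(2n+1)/6, then subtract the first 51 terms.
∑_{k=1}^{76} k² = 76×77×153/6 = 149226
∑_{k=1}^{51} k² = 51×52×103/6 = 45526
∑_{k=52}^{76} k² = 149226 - 45526 = 103700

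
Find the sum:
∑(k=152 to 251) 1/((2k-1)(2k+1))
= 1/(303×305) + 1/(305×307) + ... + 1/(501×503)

Partial fractions: 1/((2k-1)(2k+1)) = (1/2)[1/(2k-1) - 1/(2k+1)]
The series telescopes:
= (1/2)[1/303 - 1/503]
= 100/152409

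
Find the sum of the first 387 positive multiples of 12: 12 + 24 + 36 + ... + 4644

Factor out 12: = 12(1 + 2 + ... + 387) = 12 × n(n+1)/2
= 12 × 387×388/2
= 12 × 75078
= 900936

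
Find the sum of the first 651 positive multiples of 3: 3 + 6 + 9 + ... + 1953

Factor out 3: = 3(1 + 2 + ... + 651) = 3 × n(n+1)/2
= 3 × 651×652/2
= 3 × 212226
= 636678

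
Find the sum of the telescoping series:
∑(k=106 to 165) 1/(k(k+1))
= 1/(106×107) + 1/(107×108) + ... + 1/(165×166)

Partial fractions: 1/(k(k+1)) = 1/k - 1/(k+1)
The series telescopes:
= (1/106 - 1/107) + (1/107 - 1/108) + ... + (1/165 - 1/166)
= 1/106 - 1/166
= 15/4399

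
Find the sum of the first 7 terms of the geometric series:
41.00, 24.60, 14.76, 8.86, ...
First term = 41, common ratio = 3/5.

Sₙ = a(1 - rⁿ) / (1 - r)
S_7 = 41(1 - (3/5)^7) / (1 - (3/5))
S_7 = 41(1 - (2187/78125)) / (2/5)
S_7 = 1556729/15625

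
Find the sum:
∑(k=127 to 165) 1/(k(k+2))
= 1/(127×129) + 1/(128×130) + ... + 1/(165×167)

Partial fractions: 1/(k(k+2)) = (1/2)[1/k - 1/(k+2)]
Telescoping leaves the first two and last two terms:
= (1/2)[1/127 + 1/128 - 1/166 - 1/167]
= 827931/450648832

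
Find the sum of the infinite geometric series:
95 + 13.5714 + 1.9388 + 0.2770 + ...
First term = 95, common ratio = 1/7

For |r| < 1, S = a / (1 - r)
S = 95 / (1 - (1/7))
S = 95 / (6/7)
S = 665/6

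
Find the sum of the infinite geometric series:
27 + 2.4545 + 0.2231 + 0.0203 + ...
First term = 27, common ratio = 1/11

For |r| < 1, S = a / (1 - r)
S = 27 / (1 - (1/11))
S = 27 / (10/11)
S = 297/10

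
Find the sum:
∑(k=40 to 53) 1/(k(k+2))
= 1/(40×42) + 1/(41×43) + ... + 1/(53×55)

Partial fractions: 1/(k(k+2)) = (1/2)[1/k - 1/(k+2)]
Telescoping leaves the first two and last two terms:
= (1/2)[1/40 + 1/41 - 1/54 - 1/55]
= 6181/974160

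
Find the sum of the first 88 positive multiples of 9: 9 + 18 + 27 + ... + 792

Factor out 9: = 9(1 + 2 + ... + 88) = 9 × n(n+1)/2
= 9 × 88×89/2
= 9 × 3916
= 35244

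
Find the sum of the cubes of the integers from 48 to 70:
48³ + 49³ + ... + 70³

Use ∑_{k=1}^{n} k³ = [n(n+1)/2]², then subtract the first 47 terms.
∑_{k=1}^{70} k³ = [70×71/2]² = 2485² = 6175225
∑_{k=1}^{47} k³ = [47×48/2]² = 1128² = 1272384
∑_{k=48}^{70} k³ = 6175225 - 1272384 = 4902841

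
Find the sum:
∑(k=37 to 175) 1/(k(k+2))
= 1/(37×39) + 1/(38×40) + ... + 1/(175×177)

Partial fractions: 1/(k(k+2)) = (1/2)[1/k - 1/(k+2)]
Telescoping leaves the first two and last two terms:
= (1/2)[1/37 + 1/38 - 1/176 - 1/177]
= 920041/43799712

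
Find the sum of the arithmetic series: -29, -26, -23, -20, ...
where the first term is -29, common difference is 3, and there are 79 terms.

Sₙ = n/2 × (first + last)
Last term = a + (n-1)d = -29 + (79-1)×3 = 205
S_79 = 79/2 × (-29 + 205)
S_79 = 79/2 × 176 = 6952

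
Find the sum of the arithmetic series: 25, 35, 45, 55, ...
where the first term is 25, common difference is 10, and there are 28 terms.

Sₙ = n/2 × (first + last)
Last term = a + (n-1)d = 25 + (28-1)×10 = 295
S_28 = 28/2 × (25 + 295)
S_28 = 28/2 × 320 = 4480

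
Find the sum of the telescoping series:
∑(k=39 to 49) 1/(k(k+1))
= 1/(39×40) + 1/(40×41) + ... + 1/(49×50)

Partial fractions: 1/(k(k+1)) = 1/k - 1/(k+1)
The series telescopes:
= (1/39 - 1/40) + (1/40 - 1/41) + ... + (1/49 - 1/50)
= 1/39 - 1/50
= 11/1950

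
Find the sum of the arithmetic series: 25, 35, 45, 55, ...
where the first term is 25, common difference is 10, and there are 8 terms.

Sₙ = n/2 × (first + last)
Last term = a + (n-1)d = 25 + (8-1)×10 = 95
S_8 = 8/2 × (25 + 95)
S_8 = 8/2 × 120 = 480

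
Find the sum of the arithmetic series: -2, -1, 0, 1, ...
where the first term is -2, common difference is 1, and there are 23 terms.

Sₙ = n/2 × (first + last)
Last term = a + (n-1)d = -2 + (23-1)×1 = 20
S_23 = 23/2 × (-2 + 20)
S_23 = 23/2 × 18 = 207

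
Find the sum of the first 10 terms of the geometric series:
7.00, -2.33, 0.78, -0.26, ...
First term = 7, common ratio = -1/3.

Sₙ = a(1 - rⁿ) / (1 - r)
S_10 = 7(1 - (-1/3)^10) / (1 - (-1/3))
S_10 = 7(1 - (1/59049)) / (4/3)
S_10 = 103334/19683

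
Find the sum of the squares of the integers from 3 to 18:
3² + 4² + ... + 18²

Use ∑_{k=1}^{n} k² = n(n+1)(2n+1)/6, then subtract the first 2 terms.
∑_{k=1}^{18} k² = 18×19×37/6 = 2109
∑_{k=1}^{2} k² = 2×3×5/6 = 5
∑_{k=3}^{18} k² = 2109 - 5 = 2104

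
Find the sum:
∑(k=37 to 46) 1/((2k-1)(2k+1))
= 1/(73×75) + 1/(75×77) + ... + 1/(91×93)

Partial fractions: 1/((2k-1)(2k+1)) = (1/2)[1/(2k-1) - 1/(2k+1)]
The series telescopes:
= (1/2)[1/73 - 1/93]
= 10/6789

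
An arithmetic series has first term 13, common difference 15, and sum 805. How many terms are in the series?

Using S = n/2 × [2a + (n-1)d]
805 = n/2 × [2(13) + (n-1)(15)]
805 = n/2 × [26 + 15n - 15]
1610 = n × [11 + 15n]
15n² + (11)n - 1610 = 0
Discriminant: Δ = (11)² - 4(15)(-1610) = 121 + 96600 = 96721
√Δ = 311
n = [-(11) + √Δ] / (2·15) = (-11 + 311) / 30 = 300 / 30 = 10
(The negative root is discarded since n must be a positive integer.)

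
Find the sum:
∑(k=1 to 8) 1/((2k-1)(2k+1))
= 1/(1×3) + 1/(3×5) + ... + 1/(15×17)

Partial fractions: 1/((2k-1)(2k+1)) = (1/2)[1/(2k-1) - 1/(2k+1)]
The series telescopes:
= (1/2)[1/1 - 1/17]
= 8/17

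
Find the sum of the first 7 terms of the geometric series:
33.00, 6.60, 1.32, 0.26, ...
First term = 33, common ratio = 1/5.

Sₙ = a(1 - rⁿ) / (1 - r)
S_7 = 33(1 - (1/5)^7) / (1 - (1/5))
S_7 = 33(1 - (1/78125)) / (4/5)
S_7 = 644523/15625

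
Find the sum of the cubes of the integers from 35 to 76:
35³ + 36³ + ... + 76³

Use ∑_{k=1}^{n} k³ = [n(n+1)/2]², then subtract the first 34 terms.
∑_{k=1}^{76} k³ = [76×77/2]² = 2926² = 8561476
∑_{k=1}^{34} k³ = [34×35/2]² = 595² = 354025
∑_{k=35}^{76} k³ = 8561476 - 354025 = 8207451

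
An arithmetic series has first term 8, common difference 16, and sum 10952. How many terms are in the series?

Using S = n/2 × [2a + (n-1)d]
10952 = n/2 × [2(8) + (n-1)(16)]
10952 = n/2 × [16 + 16n - 16]
21904 = n × [0 + 16n]
16n² + (0)n - 21904 = 0
Discriminant: Δ = (0)² - 4(16)(-21904) = 0 + 1401856 = 1401856
√Δ = 1184
n = [-(0) + √Δ] / (2·16) = (0 + 1184) / 32 = 1184 / 32 = 37
(The negative root is discarded since n must be a positive integer.)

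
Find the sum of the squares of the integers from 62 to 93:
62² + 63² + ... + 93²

Use ∑_{k=1}^{n} k² = n(n+1)(2n+1)/6, then subtract the first 61 terms.
∑_{k=1}^{93} k² = 93×94×187/6 = 272459
∑_{k=1}^{61} k² = 61×62×123/6 = 77531
∑_{k=62}^{93} k² = 272459 - 77531 = 194928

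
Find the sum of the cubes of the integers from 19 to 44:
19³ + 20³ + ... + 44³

Use ∑_{k=1}^{n} k³ = [n(n+1)/2]², then subtract the first 18 terms.
∑_{k=1}^{44} k³ = [44×45/2]² = 990² = 980100
∑_{k=1}^{18} k³ = [18×19/2]² = 171² = 29241
∑_{k=19}^{44} k³ = 980100 - 29241 = 950859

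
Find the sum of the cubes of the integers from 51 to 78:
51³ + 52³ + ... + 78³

Use ∑_{k=1}^{n} k³ = [n(n+1)/2]², then subtract the first 50 terms.
∑_{k=1}^{78} k³ = [78×79/2]² = 3081² = 9492561
∑_{k=1}^{50} k³ = [50×51/2]² = 1275² = 1625625
∑_{k=51}^{78} k³ = 9492561 - 1625625 = 7866936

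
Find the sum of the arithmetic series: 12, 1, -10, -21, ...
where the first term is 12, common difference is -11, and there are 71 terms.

Sₙ = n/2 × (first + last)
Last term = a + (n-1)d = 12 + (71-1)×(-11) = -758
S_71 = 71/2 × (12 + (-758))
S_71 = 71/2 × (-746) = -26483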